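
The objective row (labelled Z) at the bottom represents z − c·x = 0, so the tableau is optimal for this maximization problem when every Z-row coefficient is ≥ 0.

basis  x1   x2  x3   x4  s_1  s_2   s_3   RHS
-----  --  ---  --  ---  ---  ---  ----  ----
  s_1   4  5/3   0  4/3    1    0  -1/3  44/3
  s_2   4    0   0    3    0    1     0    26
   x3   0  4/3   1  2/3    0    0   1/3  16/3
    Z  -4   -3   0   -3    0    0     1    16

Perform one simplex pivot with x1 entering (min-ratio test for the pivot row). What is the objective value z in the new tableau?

Ratio test on column x1 — row 1: (44/3)/4 = 11/3; row 2: 26/4 = 13/2; row 3: entry 0 ≤ 0. Minimum is 11/3 at row 1 (s_1 leaves); pivot element 4.
Pivot on row 1; the Z-row RHS becomes 16 − (-4)·(11/3) = 92/3.

92/3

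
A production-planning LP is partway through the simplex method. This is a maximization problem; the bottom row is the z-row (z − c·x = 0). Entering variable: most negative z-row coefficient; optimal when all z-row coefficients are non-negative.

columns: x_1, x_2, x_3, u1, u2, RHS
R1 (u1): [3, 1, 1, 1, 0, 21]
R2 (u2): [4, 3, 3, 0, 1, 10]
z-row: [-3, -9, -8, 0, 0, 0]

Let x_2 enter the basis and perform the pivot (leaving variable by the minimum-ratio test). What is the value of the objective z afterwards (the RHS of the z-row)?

30

Ratio test on column x_2 — row 1: 21/1 = 21; row 2: 10/3 = 10/3. Minimum is 10/3 at row 2 (u2 leaves); pivot element 3.
Pivot on row 2; the z-row RHS becomes 0 − (-9)·(10/3) = 30.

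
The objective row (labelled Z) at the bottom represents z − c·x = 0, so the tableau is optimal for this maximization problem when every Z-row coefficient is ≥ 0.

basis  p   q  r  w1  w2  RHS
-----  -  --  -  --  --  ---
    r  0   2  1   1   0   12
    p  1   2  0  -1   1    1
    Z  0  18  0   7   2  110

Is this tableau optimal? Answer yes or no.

Every Z-row coefficient is ≥ 0, so the tableau is optimal.

yes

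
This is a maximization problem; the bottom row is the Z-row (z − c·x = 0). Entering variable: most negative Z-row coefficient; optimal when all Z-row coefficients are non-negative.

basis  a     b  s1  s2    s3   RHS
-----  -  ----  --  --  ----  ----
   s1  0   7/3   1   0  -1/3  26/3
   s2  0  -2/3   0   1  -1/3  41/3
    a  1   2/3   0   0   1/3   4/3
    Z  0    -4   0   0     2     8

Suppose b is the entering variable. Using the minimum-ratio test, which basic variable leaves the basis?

a

Column b entries and ratios — s1: (26/3)/(7/3) = 26/7; s2: -2/3 ≤ 0, skip; a: (4/3)/(2/3) = 2.
Smallest ratio is 2 in the row of a, so a leaves.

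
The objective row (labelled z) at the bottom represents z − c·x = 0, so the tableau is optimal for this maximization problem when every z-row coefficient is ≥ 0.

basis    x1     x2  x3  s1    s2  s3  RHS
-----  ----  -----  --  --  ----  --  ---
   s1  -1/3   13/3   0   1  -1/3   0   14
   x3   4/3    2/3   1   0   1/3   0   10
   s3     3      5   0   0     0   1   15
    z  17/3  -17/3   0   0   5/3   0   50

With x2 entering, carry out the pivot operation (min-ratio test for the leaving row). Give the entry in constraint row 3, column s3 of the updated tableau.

Ratio test on column x2 — row 1: 14/(13/3) = 42/13; row 2: 10/(2/3) = 15; row 3: 15/5 = 3. Minimum is 3 at row 3 (s3 leaves); pivot element 5.
Divide row 3 by 5; eliminate column x2 from the other rows.
In the new row 3, the s3 entry is the old entry divided by the pivot: 1/5 = 1/5.

1/5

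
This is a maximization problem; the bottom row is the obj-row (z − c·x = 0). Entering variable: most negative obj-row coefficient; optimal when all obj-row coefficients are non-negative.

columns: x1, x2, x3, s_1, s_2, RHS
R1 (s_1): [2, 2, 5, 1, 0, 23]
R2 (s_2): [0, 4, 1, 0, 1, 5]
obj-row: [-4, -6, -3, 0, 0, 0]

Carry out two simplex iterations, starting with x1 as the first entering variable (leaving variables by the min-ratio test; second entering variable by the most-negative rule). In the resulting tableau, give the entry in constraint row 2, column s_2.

1/4

Ratio test on column x1 — row 1: 23/2 = 23/2; row 2: entry 0 ≤ 0. Minimum is 23/2 at row 1 (s_1 leaves); pivot element 2.
Divide row 1 by 2; eliminate column x1 from the other rows.
Second iteration: most negative obj-row entry is -2 in column x2, so x2 enters.
Ratio test on column x2 — row 1: (23/2)/1 = 23/2; row 2: 5/4 = 5/4. Minimum is 5/4 at row 2 (s_2 leaves); pivot element 4.
Divide row 2 by 4; eliminate column x2 from the other rows.
After both pivots, the entry at constraint row 2, column s_2 is 1/4.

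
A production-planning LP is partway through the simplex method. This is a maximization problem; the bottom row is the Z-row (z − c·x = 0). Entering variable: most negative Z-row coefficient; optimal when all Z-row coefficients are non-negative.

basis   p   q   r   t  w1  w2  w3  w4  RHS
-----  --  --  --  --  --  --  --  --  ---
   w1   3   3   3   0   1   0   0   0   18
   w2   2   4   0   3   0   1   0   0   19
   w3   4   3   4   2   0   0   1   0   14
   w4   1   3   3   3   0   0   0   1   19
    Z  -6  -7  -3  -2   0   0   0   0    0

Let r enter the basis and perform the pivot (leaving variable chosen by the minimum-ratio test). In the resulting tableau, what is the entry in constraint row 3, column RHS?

7/2

Ratio test on column r — row 1: 18/3 = 6; row 2: entry 0 ≤ 0; row 3: 14/4 = 7/2; row 4: 19/3 = 19/3. Minimum is 7/2 at row 3 (w3 leaves); pivot element 4.
Divide row 3 by 4; eliminate column r from the other rows.
In the new row 3, the RHS entry is the old entry divided by the pivot: 14/4 = 7/2.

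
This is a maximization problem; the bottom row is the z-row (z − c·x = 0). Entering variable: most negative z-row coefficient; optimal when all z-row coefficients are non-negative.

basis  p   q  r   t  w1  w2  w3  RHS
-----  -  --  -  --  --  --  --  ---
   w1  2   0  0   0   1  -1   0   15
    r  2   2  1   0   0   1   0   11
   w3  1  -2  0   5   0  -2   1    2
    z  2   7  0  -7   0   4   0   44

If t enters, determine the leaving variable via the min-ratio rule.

w3

Column t entries and ratios — w1: 0 ≤ 0, skip; r: 0 ≤ 0, skip; w3: 2/5 = 2/5.
Smallest ratio is 2/5 in the row of w3, so w3 leaves.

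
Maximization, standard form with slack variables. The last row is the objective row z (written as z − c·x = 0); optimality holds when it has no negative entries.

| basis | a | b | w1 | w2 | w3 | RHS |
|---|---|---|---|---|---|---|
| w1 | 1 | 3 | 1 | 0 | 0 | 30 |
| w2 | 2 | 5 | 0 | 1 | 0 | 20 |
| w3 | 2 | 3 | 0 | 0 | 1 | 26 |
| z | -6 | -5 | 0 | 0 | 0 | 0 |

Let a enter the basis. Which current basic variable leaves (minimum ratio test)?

w2

Column a entries and ratios — w1: 30/1 = 30; w2: 20/2 = 10; w3: 26/2 = 13.
Smallest ratio is 10 in the row of w2, so w2 leaves.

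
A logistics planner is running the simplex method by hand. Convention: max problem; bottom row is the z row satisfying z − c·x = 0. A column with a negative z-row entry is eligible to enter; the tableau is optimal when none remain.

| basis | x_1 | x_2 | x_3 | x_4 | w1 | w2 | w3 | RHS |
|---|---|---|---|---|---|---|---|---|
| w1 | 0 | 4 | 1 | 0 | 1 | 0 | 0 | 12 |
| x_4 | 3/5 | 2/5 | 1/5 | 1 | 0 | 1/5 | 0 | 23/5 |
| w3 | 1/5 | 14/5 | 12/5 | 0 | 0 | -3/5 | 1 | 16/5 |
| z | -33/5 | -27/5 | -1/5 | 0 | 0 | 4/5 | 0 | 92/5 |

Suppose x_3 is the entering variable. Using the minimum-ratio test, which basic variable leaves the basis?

Column x_3 entries and ratios — w1: 12/1 = 12; x_4: (23/5)/(1/5) = 23; w3: (16/5)/(12/5) = 4/3.
Smallest ratio is 4/3 in the row of w3, so w3 leaves.

w3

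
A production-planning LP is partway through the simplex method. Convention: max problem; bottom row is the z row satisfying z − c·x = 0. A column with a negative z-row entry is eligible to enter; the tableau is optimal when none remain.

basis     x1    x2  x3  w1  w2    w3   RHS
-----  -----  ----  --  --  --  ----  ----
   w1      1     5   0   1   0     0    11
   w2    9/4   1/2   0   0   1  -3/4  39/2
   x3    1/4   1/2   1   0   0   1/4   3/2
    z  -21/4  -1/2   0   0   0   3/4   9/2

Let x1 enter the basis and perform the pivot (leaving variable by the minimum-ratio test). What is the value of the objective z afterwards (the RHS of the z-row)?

Ratio test on column x1 — row 1: 11/1 = 11; row 2: (39/2)/(9/4) = 26/3; row 3: (3/2)/(1/4) = 6. Minimum is 6 at row 3 (x3 leaves); pivot element 1/4.
Pivot on row 3; the z-row RHS becomes 9/2 − (-21/4)·6 = 36.

36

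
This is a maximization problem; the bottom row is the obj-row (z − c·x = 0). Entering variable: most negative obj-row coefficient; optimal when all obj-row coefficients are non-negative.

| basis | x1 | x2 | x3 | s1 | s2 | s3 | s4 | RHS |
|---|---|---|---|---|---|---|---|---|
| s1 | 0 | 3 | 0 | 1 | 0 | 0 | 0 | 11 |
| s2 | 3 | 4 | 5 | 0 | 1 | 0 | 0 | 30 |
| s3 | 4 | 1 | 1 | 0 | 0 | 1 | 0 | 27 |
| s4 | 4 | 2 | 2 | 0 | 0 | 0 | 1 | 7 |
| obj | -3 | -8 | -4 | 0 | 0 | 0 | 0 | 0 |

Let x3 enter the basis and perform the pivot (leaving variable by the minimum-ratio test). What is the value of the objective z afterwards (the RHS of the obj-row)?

14

Ratio test on column x3 — row 1: entry 0 ≤ 0; row 2: 30/5 = 6; row 3: 27/1 = 27; row 4: 7/2 = 7/2. Minimum is 7/2 at row 4 (s4 leaves); pivot element 2.
Pivot on row 4; the obj-row RHS becomes 0 − (-4)·(7/2) = 14.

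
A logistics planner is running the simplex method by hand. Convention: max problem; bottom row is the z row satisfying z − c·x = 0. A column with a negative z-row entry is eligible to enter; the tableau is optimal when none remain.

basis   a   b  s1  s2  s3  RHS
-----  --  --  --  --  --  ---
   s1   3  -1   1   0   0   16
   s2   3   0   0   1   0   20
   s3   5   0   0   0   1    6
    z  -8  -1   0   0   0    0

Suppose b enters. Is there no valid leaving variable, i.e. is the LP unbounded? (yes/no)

Every constraint-row entry in column b is ≤ 0, so increasing b is unbounded.

yes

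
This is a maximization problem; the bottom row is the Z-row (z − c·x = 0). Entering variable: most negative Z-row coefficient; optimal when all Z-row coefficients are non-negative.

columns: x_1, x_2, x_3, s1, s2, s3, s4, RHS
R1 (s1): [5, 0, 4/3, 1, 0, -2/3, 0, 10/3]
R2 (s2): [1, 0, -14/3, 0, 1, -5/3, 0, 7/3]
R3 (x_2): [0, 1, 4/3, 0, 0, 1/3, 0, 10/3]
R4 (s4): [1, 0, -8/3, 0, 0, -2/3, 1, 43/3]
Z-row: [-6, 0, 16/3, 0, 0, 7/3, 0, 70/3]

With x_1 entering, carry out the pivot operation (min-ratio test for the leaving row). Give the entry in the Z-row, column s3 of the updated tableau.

Ratio test on column x_1 — row 1: (10/3)/5 = 2/3; row 2: (7/3)/1 = 7/3; row 3: entry 0 ≤ 0; row 4: (43/3)/1 = 43/3. Minimum is 2/3 at row 1 (s1 leaves); pivot element 5.
Divide row 1 by 5; eliminate column x_1 from the other rows.
Z-row update in column s3: 7/3 − (-6)·(-2/15) = 23/15.

23/15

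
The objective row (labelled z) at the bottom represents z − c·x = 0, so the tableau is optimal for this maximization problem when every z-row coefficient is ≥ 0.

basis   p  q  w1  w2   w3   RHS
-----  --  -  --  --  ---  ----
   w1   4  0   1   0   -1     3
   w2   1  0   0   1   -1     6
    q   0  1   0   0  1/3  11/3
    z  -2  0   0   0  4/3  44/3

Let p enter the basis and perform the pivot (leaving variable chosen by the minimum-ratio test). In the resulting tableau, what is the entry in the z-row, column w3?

5/6

Ratio test on column p — row 1: 3/4 = 3/4; row 2: 6/1 = 6; row 3: entry 0 ≤ 0. Minimum is 3/4 at row 1 (w1 leaves); pivot element 4.
Divide row 1 by 4; eliminate column p from the other rows.
z-row update in column w3: 4/3 − (-2)·(-1/4) = 5/6.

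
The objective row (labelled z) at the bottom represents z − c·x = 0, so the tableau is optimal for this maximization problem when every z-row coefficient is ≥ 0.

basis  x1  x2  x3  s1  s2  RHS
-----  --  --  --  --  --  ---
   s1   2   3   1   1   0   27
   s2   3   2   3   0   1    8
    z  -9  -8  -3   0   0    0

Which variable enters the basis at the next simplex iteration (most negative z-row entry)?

Negative z-row entries: x1: -9, x2: -8, x3: -3.
The most negative is -9 in column x1, so x1 enters.

x1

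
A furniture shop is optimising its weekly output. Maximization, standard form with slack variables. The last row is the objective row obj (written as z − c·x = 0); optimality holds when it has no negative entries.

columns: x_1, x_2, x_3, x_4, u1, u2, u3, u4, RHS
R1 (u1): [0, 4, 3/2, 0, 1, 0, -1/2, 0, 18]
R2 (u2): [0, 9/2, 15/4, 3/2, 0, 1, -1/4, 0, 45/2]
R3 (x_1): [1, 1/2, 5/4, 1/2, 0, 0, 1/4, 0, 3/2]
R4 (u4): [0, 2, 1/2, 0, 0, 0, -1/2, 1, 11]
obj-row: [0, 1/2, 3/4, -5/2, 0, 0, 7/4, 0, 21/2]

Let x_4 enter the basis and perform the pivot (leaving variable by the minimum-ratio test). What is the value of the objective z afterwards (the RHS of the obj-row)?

18

Ratio test on column x_4 — row 1: entry 0 ≤ 0; row 2: (45/2)/(3/2) = 15; row 3: (3/2)/(1/2) = 3; row 4: entry 0 ≤ 0. Minimum is 3 at row 3 (x_1 leaves); pivot element 1/2.
Pivot on row 3; the obj-row RHS becomes 21/2 − (-5/2)·3 = 18.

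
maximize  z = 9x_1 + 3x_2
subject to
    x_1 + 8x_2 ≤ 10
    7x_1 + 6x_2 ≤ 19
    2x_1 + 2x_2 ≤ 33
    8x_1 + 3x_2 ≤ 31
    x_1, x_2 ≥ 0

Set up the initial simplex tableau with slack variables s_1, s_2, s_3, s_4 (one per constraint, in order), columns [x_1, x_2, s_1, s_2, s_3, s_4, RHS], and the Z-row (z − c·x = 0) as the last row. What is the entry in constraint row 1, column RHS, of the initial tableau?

10

The RHS of constraint 1 is b_1 = 10.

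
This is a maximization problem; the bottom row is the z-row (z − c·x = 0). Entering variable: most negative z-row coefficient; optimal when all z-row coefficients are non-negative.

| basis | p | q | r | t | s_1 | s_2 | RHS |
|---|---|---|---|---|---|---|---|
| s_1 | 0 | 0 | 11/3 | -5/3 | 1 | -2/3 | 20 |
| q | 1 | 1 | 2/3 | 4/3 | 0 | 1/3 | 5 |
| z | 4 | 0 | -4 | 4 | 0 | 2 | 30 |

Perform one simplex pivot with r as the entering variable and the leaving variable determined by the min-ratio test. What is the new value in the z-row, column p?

4

Ratio test on column r — row 1: 20/(11/3) = 60/11; row 2: 5/(2/3) = 15/2. Minimum is 60/11 at row 1 (s_1 leaves); pivot element 11/3.
Divide row 1 by 11/3; eliminate column r from the other rows.
z-row update in column p: 4 − (-4)·0 = 4.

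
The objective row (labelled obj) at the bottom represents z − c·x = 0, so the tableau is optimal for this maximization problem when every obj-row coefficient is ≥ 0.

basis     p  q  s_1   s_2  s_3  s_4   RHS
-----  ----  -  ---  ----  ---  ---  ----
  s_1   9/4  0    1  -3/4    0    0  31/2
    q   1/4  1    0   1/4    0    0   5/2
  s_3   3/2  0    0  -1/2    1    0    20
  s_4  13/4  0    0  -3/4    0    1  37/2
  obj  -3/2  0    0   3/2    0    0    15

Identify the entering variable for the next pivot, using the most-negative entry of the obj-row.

p

Negative obj-row entries: p: -3/2.
The most negative is -3/2 in column p, so p enters.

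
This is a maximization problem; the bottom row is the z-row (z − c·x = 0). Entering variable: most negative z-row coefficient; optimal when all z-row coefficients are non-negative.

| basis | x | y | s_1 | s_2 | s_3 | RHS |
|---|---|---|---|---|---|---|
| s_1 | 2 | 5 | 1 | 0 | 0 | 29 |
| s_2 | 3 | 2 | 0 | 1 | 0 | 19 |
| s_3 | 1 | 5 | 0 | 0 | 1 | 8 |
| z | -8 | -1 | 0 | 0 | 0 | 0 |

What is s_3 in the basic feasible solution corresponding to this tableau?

8

s_3 is basic (row 3); its value is the RHS of that row, 8.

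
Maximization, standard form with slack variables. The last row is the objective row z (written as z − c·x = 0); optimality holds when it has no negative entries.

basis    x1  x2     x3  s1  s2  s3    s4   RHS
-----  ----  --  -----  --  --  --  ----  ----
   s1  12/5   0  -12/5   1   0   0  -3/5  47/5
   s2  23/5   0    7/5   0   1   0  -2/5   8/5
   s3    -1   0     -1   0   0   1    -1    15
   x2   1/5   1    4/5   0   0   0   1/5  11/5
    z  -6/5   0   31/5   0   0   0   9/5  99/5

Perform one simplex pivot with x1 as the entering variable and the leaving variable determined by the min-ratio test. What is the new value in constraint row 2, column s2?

Ratio test on column x1 — row 1: (47/5)/(12/5) = 47/12; row 2: (8/5)/(23/5) = 8/23; row 3: entry -1 ≤ 0; row 4: (11/5)/(1/5) = 11. Minimum is 8/23 at row 2 (s2 leaves); pivot element 23/5.
Divide row 2 by 23/5; eliminate column x1 from the other rows.
In the new row 2, the s2 entry is the old entry divided by the pivot: 1/(23/5) = 5/23.

5/23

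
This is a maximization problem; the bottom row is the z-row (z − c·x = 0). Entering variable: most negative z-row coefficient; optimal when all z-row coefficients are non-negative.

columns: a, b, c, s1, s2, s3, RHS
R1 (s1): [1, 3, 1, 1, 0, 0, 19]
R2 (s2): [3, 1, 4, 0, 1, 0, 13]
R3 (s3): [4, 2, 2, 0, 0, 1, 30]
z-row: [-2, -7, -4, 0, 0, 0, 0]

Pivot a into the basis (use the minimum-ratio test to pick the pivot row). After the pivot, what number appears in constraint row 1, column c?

Ratio test on column a — row 1: 19/1 = 19; row 2: 13/3 = 13/3; row 3: 30/4 = 15/2. Minimum is 13/3 at row 2 (s2 leaves); pivot element 3.
Divide row 2 by 3; eliminate column a from the other rows.
Row 1 update in column c: 1 − 1·(4/3) = -1/3.

-1/3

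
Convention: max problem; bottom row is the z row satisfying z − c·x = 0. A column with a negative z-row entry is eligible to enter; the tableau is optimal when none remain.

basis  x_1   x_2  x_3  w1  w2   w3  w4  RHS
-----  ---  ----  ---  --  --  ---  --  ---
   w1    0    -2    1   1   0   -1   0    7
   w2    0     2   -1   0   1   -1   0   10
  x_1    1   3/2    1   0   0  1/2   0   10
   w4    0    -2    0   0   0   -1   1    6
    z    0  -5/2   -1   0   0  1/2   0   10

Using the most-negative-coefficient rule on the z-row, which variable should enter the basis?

x_2

Negative z-row entries: x_2: -5/2, x_3: -1.
The most negative is -5/2 in column x_2, so x_2 enters.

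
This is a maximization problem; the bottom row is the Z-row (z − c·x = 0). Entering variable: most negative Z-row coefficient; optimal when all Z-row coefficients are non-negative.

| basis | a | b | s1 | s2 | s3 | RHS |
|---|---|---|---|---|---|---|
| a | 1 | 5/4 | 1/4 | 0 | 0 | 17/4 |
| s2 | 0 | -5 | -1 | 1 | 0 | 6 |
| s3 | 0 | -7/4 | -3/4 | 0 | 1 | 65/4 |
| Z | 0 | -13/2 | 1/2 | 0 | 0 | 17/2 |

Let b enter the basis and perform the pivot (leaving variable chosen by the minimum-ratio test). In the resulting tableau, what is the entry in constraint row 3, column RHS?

Ratio test on column b — row 1: (17/4)/(5/4) = 17/5; row 2: entry -5 ≤ 0; row 3: entry -7/4 ≤ 0. Minimum is 17/5 at row 1 (a leaves); pivot element 5/4.
Divide row 1 by 5/4; eliminate column b from the other rows.
Row 3 update in column RHS: 65/4 − (-7/4)·(17/5) = 111/5.

111/5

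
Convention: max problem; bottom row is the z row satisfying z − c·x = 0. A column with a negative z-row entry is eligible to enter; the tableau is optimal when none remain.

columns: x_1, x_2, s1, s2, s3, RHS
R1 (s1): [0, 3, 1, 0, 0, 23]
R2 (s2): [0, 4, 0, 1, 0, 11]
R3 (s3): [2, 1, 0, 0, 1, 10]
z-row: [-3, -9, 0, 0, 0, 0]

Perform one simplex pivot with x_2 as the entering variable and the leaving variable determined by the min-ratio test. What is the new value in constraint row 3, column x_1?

2

Ratio test on column x_2 — row 1: 23/3 = 23/3; row 2: 11/4 = 11/4; row 3: 10/1 = 10. Minimum is 11/4 at row 2 (s2 leaves); pivot element 4.
Divide row 2 by 4; eliminate column x_2 from the other rows.
Row 3 update in column x_1: 2 − 1·0 = 2.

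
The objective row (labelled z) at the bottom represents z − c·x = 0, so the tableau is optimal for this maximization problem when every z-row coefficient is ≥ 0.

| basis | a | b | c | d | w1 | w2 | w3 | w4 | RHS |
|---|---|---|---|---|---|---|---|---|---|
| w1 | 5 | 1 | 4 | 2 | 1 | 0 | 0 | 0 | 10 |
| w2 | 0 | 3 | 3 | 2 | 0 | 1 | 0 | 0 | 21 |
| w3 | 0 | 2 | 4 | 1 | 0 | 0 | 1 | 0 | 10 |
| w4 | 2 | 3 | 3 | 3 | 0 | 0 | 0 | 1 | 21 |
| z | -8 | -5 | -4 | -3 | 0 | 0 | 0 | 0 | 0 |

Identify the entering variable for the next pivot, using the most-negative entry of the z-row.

a

Negative z-row entries: a: -8, b: -5, c: -4, d: -3.
The most negative is -8 in column a, so a enters.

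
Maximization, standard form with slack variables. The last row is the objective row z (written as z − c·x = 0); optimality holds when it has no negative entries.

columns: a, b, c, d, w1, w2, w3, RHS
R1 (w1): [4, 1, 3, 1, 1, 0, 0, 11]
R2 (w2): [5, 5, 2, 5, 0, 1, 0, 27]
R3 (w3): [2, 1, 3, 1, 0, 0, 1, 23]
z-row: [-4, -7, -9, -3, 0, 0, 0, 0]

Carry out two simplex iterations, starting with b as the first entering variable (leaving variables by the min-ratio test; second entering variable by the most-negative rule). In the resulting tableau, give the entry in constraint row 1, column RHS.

Ratio test on column b — row 1: 11/1 = 11; row 2: 27/5 = 27/5; row 3: 23/1 = 23. Minimum is 27/5 at row 2 (w2 leaves); pivot element 5.
Divide row 2 by 5; eliminate column b from the other rows.
Second iteration: most negative z-row entry is -31/5 in column c, so c enters.
Ratio test on column c — row 1: (28/5)/(13/5) = 28/13; row 2: (27/5)/(2/5) = 27/2; row 3: (88/5)/(13/5) = 88/13. Minimum is 28/13 at row 1 (w1 leaves); pivot element 13/5.
Divide row 1 by 13/5; eliminate column c from the other rows.
After both pivots, the entry at constraint row 1, column RHS is 28/13.

28/13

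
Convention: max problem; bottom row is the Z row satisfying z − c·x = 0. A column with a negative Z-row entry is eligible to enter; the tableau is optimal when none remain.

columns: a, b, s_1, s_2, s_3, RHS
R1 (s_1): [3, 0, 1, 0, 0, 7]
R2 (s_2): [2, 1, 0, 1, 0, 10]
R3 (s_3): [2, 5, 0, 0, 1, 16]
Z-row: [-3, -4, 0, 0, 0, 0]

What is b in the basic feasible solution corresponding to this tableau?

0

b is not in the basis, so in the current basic feasible solution b = 0.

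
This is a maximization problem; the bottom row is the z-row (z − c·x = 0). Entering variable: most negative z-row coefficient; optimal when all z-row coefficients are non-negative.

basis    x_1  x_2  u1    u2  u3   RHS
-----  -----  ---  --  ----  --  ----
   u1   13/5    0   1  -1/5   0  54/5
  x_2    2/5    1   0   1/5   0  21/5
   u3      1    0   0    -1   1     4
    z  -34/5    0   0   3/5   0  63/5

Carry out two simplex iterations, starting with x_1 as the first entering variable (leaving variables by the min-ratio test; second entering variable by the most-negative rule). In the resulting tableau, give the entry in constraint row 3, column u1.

Ratio test on column x_1 — row 1: (54/5)/(13/5) = 54/13; row 2: (21/5)/(2/5) = 21/2; row 3: 4/1 = 4. Minimum is 4 at row 3 (u3 leaves); pivot element 1.
Divide row 3 by 1; eliminate column x_1 from the other rows.
Second iteration: most negative z-row entry is -31/5 in column u2, so u2 enters.
Ratio test on column u2 — row 1: (2/5)/(12/5) = 1/6; row 2: (13/5)/(3/5) = 13/3; row 3: entry -1 ≤ 0. Minimum is 1/6 at row 1 (u1 leaves); pivot element 12/5.
Divide row 1 by 12/5; eliminate column u2 from the other rows.
After both pivots, the entry at constraint row 3, column u1 is 5/12.

5/12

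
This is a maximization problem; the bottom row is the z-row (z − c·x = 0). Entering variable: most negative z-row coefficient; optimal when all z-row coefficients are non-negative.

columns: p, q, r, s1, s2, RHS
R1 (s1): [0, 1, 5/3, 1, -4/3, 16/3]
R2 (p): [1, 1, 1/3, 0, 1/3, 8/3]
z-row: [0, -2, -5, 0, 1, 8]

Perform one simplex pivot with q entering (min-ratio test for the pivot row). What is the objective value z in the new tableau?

Ratio test on column q — row 1: (16/3)/1 = 16/3; row 2: (8/3)/1 = 8/3. Minimum is 8/3 at row 2 (p leaves); pivot element 1.
Pivot on row 2; the z-row RHS becomes 8 − (-2)·(8/3) = 40/3.

40/3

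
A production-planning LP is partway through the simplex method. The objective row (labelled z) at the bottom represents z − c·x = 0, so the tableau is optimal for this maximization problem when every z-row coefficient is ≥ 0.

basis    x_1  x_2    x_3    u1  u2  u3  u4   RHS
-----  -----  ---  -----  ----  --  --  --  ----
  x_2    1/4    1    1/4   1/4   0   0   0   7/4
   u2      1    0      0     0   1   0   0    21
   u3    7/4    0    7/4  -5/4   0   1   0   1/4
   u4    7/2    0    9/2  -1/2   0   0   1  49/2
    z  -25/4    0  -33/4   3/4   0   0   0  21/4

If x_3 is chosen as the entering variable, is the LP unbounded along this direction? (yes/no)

no

Column x_3 has positive entries in row(s) 1, 3, 4, so the ratio test bounds it — not unbounded.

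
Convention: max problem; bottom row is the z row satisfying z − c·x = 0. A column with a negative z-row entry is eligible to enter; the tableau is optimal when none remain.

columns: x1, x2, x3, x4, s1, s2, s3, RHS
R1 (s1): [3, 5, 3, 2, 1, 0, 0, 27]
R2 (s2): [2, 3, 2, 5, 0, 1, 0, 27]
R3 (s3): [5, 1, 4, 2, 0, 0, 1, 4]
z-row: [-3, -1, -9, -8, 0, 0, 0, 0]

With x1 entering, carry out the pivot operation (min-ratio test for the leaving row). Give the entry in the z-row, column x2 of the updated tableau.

Ratio test on column x1 — row 1: 27/3 = 9; row 2: 27/2 = 27/2; row 3: 4/5 = 4/5. Minimum is 4/5 at row 3 (s3 leaves); pivot element 5.
Divide row 3 by 5; eliminate column x1 from the other rows.
z-row update in column x2: -1 − (-3)·(1/5) = -2/5.

-2/5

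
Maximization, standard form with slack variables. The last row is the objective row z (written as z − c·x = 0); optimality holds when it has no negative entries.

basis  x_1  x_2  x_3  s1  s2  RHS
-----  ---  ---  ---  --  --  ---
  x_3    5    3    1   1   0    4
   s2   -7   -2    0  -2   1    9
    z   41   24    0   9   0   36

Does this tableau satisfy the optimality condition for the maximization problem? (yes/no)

Every z-row coefficient is ≥ 0, so the tableau is optimal.

yes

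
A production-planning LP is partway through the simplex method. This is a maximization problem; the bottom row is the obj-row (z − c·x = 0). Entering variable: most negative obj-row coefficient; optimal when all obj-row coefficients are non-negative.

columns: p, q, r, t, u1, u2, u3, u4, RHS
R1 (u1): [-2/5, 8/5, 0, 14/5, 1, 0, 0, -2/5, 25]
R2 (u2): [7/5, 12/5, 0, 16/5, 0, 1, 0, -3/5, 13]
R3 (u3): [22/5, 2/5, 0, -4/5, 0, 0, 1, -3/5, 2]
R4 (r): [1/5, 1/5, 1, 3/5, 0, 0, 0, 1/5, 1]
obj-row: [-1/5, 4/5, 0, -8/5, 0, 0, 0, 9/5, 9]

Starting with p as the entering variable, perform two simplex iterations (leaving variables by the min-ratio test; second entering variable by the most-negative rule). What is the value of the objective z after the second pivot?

Ratio test on column p — row 1: entry -2/5 ≤ 0; row 2: 13/(7/5) = 65/7; row 3: 2/(22/5) = 5/11; row 4: 1/(1/5) = 5. Minimum is 5/11 at row 3 (u3 leaves); pivot element 22/5.
Pivot on row 3; the obj-row RHS becomes 9 − (-1/5)·(5/11) = 100/11.
Next entering variable (most negative obj-row entry -18/11): t.
Ratio test on column t — row 1: (277/11)/(30/11) = 277/30; row 2: (136/11)/(38/11) = 68/19; row 3: entry -2/11 ≤ 0; row 4: (10/11)/(7/11) = 10/7. Minimum is 10/7 at row 4 (r leaves); pivot element 7/11.
After the second pivot the obj-row RHS is 100/11 − (-18/11)·(10/7) = 80/7.

80/7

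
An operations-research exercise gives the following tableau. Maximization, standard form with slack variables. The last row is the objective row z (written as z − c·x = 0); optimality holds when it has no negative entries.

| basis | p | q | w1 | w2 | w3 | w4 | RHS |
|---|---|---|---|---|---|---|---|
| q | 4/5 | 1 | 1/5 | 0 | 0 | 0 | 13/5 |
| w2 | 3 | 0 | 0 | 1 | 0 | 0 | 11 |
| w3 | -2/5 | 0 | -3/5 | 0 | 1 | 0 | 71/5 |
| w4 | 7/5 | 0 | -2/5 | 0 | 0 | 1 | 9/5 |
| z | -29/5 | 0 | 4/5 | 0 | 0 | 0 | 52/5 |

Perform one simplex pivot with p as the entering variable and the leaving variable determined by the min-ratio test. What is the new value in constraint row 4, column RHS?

9/7

Ratio test on column p — row 1: (13/5)/(4/5) = 13/4; row 2: 11/3 = 11/3; row 3: entry -2/5 ≤ 0; row 4: (9/5)/(7/5) = 9/7. Minimum is 9/7 at row 4 (w4 leaves); pivot element 7/5.
Divide row 4 by 7/5; eliminate column p from the other rows.
In the new row 4, the RHS entry is the old entry divided by the pivot: (9/5)/(7/5) = 9/7.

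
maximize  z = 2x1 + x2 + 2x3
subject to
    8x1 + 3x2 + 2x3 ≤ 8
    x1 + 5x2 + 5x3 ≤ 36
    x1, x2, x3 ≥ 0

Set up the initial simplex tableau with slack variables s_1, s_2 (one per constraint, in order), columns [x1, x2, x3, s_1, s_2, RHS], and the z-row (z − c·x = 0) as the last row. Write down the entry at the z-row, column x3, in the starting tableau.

-2

The z-row carries the negated objective coefficients: the x3 entry is -2.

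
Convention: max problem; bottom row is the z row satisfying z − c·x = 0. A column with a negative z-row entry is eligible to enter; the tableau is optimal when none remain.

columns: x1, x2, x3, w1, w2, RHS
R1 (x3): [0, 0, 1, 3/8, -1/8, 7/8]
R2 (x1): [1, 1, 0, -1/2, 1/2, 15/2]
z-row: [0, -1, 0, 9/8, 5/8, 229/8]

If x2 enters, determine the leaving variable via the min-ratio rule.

x1

Column x2 entries and ratios — x3: 0 ≤ 0, skip; x1: (15/2)/1 = 15/2.
Smallest ratio is 15/2 in the row of x1, so x1 leaves.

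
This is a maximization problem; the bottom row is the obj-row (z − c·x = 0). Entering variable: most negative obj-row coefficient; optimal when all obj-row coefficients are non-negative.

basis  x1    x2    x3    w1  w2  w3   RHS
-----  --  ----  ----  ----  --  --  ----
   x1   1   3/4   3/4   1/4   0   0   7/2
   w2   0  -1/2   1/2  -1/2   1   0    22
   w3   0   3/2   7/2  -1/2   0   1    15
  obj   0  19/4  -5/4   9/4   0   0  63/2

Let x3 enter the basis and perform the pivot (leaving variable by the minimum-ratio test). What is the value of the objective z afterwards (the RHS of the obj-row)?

258/7

Ratio test on column x3 — row 1: (7/2)/(3/4) = 14/3; row 2: 22/(1/2) = 44; row 3: 15/(7/2) = 30/7. Minimum is 30/7 at row 3 (w3 leaves); pivot element 7/2.
Pivot on row 3; the obj-row RHS becomes 63/2 − (-5/4)·(30/7) = 258/7.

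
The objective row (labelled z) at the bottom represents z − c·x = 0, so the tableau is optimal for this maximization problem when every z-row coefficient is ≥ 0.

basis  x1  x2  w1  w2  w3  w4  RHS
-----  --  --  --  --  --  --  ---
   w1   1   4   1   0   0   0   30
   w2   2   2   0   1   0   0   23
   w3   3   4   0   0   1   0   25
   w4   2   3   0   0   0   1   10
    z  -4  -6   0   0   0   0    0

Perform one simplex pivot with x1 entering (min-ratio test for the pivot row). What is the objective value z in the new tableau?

20

Ratio test on column x1 — row 1: 30/1 = 30; row 2: 23/2 = 23/2; row 3: 25/3 = 25/3; row 4: 10/2 = 5. Minimum is 5 at row 4 (w4 leaves); pivot element 2.
Pivot on row 4; the z-row RHS becomes 0 − (-4)·5 = 20.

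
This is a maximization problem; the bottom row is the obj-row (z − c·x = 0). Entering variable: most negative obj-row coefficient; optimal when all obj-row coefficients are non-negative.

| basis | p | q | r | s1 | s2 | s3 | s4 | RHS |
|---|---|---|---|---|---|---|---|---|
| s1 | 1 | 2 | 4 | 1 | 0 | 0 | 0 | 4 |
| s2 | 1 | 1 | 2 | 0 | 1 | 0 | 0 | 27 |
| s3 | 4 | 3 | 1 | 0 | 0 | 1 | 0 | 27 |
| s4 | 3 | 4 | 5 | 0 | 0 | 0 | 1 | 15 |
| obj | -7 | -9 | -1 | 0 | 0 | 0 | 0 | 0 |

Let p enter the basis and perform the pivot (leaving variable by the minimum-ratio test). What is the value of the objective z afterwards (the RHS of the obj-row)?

Ratio test on column p — row 1: 4/1 = 4; row 2: 27/1 = 27; row 3: 27/4 = 27/4; row 4: 15/3 = 5. Minimum is 4 at row 1 (s1 leaves); pivot element 1.
Pivot on row 1; the obj-row RHS becomes 0 − (-7)·4 = 28.

28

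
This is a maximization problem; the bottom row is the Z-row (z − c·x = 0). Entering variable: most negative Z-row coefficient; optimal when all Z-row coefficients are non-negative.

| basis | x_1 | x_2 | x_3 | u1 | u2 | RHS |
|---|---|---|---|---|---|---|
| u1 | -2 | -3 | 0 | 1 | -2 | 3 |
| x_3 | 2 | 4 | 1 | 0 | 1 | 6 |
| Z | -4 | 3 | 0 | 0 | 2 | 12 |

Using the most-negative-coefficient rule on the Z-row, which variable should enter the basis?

Negative Z-row entries: x_1: -4.
The most negative is -4 in column x_1, so x_1 enters.

x_1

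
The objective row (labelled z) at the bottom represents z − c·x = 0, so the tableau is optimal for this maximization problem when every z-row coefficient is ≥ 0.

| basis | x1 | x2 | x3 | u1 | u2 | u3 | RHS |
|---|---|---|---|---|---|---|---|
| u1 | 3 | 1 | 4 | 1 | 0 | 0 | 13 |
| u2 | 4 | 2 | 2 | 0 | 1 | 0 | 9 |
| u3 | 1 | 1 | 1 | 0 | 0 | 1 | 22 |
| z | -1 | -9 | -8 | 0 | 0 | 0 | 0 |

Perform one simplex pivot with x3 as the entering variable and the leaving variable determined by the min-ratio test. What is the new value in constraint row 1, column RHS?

13/4

Ratio test on column x3 — row 1: 13/4 = 13/4; row 2: 9/2 = 9/2; row 3: 22/1 = 22. Minimum is 13/4 at row 1 (u1 leaves); pivot element 4.
Divide row 1 by 4; eliminate column x3 from the other rows.
In the new row 1, the RHS entry is the old entry divided by the pivot: 13/4 = 13/4.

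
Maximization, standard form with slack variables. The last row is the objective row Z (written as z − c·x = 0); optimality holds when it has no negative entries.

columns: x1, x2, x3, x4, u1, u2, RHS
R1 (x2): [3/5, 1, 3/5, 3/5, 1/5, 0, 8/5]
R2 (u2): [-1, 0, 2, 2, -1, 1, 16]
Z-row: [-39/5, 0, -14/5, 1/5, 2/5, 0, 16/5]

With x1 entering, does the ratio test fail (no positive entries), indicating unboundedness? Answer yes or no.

Column x1 has positive entries in row(s) 1, so the ratio test bounds it — not unbounded.

no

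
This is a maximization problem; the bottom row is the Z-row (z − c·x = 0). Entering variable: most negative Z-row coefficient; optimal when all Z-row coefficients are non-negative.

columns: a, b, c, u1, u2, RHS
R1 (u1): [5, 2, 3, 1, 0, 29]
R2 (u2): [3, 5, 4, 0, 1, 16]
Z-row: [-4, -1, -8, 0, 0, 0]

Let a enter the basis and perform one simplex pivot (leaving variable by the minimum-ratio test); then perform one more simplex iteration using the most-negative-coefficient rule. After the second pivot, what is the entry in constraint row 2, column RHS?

Ratio test on column a — row 1: 29/5 = 29/5; row 2: 16/3 = 16/3. Minimum is 16/3 at row 2 (u2 leaves); pivot element 3.
Divide row 2 by 3; eliminate column a from the other rows.
Second iteration: most negative Z-row entry is -8/3 in column c, so c enters.
Ratio test on column c — row 1: entry -11/3 ≤ 0; row 2: (16/3)/(4/3) = 4. Minimum is 4 at row 2 (a leaves); pivot element 4/3.
Divide row 2 by 4/3; eliminate column c from the other rows.
After both pivots, the entry at constraint row 2, column RHS is 4.

4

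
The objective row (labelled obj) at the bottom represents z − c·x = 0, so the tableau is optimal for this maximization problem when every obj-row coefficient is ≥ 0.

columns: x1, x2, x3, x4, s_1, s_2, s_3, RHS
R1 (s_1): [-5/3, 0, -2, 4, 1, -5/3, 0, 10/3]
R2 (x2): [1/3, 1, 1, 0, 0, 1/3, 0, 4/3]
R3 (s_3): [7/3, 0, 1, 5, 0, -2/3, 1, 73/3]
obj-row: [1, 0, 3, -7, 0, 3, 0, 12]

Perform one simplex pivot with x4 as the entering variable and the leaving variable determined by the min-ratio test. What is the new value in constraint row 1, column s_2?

Ratio test on column x4 — row 1: (10/3)/4 = 5/6; row 2: entry 0 ≤ 0; row 3: (73/3)/5 = 73/15. Minimum is 5/6 at row 1 (s_1 leaves); pivot element 4.
Divide row 1 by 4; eliminate column x4 from the other rows.
In the new row 1, the s_2 entry is the old entry divided by the pivot: (-5/3)/4 = -5/12.

-5/12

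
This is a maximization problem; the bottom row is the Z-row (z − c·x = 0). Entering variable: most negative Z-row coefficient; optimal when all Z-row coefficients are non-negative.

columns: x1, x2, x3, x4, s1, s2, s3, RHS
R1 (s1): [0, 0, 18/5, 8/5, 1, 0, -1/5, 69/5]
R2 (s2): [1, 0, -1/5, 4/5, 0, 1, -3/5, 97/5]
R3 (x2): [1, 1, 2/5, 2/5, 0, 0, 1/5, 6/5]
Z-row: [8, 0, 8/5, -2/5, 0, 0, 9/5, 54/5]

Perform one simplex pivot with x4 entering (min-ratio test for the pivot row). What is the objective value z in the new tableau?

Ratio test on column x4 — row 1: (69/5)/(8/5) = 69/8; row 2: (97/5)/(4/5) = 97/4; row 3: (6/5)/(2/5) = 3. Minimum is 3 at row 3 (x2 leaves); pivot element 2/5.
Pivot on row 3; the Z-row RHS becomes 54/5 − (-2/5)·3 = 12.

12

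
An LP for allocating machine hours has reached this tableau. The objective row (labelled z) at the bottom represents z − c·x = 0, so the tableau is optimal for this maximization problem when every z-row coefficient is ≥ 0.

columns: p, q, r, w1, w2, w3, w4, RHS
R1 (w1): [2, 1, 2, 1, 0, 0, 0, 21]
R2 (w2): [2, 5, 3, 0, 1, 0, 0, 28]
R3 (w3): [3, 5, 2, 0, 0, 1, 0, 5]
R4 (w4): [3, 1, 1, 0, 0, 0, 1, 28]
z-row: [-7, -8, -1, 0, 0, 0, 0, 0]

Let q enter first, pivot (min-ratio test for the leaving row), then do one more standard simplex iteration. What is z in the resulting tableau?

35/3

Ratio test on column q — row 1: 21/1 = 21; row 2: 28/5 = 28/5; row 3: 5/5 = 1; row 4: 28/1 = 28. Minimum is 1 at row 3 (w3 leaves); pivot element 5.
Pivot on row 3; the z-row RHS becomes 0 − (-8)·1 = 8.
Next entering variable (most negative z-row entry -11/5): p.
Ratio test on column p — row 1: 20/(7/5) = 100/7; row 2: entry -1 ≤ 0; row 3: 1/(3/5) = 5/3; row 4: 27/(12/5) = 45/4. Minimum is 5/3 at row 3 (q leaves); pivot element 3/5.
After the second pivot the z-row RHS is 8 − (-11/5)·(5/3) = 35/3.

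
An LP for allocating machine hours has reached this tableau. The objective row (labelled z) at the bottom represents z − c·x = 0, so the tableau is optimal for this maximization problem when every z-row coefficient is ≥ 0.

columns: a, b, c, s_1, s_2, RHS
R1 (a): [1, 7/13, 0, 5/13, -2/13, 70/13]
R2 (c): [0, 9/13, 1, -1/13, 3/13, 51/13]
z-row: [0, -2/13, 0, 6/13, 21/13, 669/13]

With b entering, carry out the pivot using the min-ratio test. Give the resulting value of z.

157/3

Ratio test on column b — row 1: (70/13)/(7/13) = 10; row 2: (51/13)/(9/13) = 17/3. Minimum is 17/3 at row 2 (c leaves); pivot element 9/13.
Pivot on row 2; the z-row RHS becomes 669/13 − (-2/13)·(17/3) = 157/3.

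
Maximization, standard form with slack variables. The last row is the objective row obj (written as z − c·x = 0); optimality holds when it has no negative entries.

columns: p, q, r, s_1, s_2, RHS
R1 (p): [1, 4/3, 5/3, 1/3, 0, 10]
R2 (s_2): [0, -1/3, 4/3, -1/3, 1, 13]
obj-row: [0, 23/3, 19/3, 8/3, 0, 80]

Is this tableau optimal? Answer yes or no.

Every obj-row coefficient is ≥ 0, so the tableau is optimal.

yes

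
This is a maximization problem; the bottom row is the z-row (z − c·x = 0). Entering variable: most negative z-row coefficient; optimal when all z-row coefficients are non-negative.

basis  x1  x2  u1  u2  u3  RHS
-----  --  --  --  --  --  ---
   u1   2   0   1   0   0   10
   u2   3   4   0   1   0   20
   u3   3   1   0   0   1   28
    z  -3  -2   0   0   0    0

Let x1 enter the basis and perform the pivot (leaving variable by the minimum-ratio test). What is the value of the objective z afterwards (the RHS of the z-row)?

Ratio test on column x1 — row 1: 10/2 = 5; row 2: 20/3 = 20/3; row 3: 28/3 = 28/3. Minimum is 5 at row 1 (u1 leaves); pivot element 2.
Pivot on row 1; the z-row RHS becomes 0 − (-3)·5 = 15.

15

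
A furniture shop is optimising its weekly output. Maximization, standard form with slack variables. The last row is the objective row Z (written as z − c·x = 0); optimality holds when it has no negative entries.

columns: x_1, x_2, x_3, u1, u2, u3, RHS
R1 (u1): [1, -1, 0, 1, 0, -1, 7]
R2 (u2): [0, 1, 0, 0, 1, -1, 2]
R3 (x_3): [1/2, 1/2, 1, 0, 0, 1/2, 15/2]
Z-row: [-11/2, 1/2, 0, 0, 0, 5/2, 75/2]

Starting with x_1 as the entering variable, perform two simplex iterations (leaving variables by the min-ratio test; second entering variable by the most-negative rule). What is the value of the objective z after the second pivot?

86

Ratio test on column x_1 — row 1: 7/1 = 7; row 2: entry 0 ≤ 0; row 3: (15/2)/(1/2) = 15. Minimum is 7 at row 1 (u1 leaves); pivot element 1.
Pivot on row 1; the Z-row RHS becomes 75/2 − (-11/2)·7 = 76.
Next entering variable (most negative Z-row entry -5): x_2.
Ratio test on column x_2 — row 1: entry -1 ≤ 0; row 2: 2/1 = 2; row 3: 4/1 = 4. Minimum is 2 at row 2 (u2 leaves); pivot element 1.
After the second pivot the Z-row RHS is 76 − (-5)·2 = 86.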